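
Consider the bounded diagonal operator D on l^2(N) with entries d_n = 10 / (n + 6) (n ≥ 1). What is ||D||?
||D|| = 10/7 (attained at n = 1)

For D diagonal, ||D|| = sup_n |d_n| = sup_n 10/(n + 6). This is positive and strictly decreasing in n, so the supremum is attained at n = 1: d_1 = 10/(1 + 6) = 10/7. Hence ||D|| = 10/7.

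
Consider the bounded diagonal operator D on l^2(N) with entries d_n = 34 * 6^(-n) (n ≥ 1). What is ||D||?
||D|| = 17/3 (attained at n = 1)

For D diagonal, ||D|| = sup_n |d_n|. The sequence d_n = 34 * 6^(-n) is positive and strictly decreasing (ratio 6^(-1) < 1), so the supremum is d_1 = 34/6 = 17/3. Hence ||D|| = 17/3.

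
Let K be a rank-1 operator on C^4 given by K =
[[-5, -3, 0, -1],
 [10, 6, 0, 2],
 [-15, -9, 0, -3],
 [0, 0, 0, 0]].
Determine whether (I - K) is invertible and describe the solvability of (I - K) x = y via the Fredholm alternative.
(I - K) is singular (det(I - K) = 0, i.e. 1 ∈ sigma(K)). (I - K) x = y is solvable iff y ⊥ ker((I - K)^*) = span{(-5, -3, 0, -1)}, i.e. iff -5y_1 - 3y_2 - y_4 = 0. When solvable, the solutions are x = y + c·(1, -2, 3, 0), c arbitrary (ker(I - K) = span{(1, -2, 3, 0)}, dimension 1).

K has rank 1, so it is an outer product K = u v^T: every row of K is a multiple of one row vector. Reading off the entries, u = (1, -2, 3, 0) and v = (-5, -3, 0, -1) (row i of K equals u_i·v^T). A rank-one matrix u v^T satisfies K u = u (v·u) and kills the (3)-dimensional subspace v^⊥, so its characteristic polynomial is lambda^3 (lambda - v·u) with v·u = tr K = 1. Hence the eigenvalues of I - K are 1 (multiplicity 3) and 1 - (1) = 0, so det(I - K) = 0. (Direct check: I - K =
[[6, 3, 0, 1],
 [-10, -5, 0, -2],
 [15, 9, 1, 3],
 [0, 0, 0, 1]]
has determinant 0.) So 1 is an eigenvalue of K and (I - K) is not invertible. The finite-dimensional Fredholm alternative says: either (I - K) is invertible, or ker(I - K) ≠ {0} and then range(I - K) = ker((I - K)^*)^⊥, with dim ker(I - K) = dim ker((I - K)^*). We are in the second case, so we need both kernels. Kernel of I - K: (I - K) u = u - u (v·u) = u - u = 0, so ker(I - K) = span{u} = span{(1, -2, 3, 0)} (it is exactly 1-dimensional because rank(I - K) = 3). Kernel of the adjoint: K is real, so (I - K)^* = I - K^T = I - v u^T, and (I - v u^T) v = v - v (u·v) = 0; hence ker((I - K)^*) = span{v} = span{(-5, -3, 0, -1)}. Therefore (I - K) x = y is solvable iff <y, v> = 0, i.e. iff -5y_1 - 3y_2 - y_4 = 0. When this holds, K y = u (v·y) = 0, so (I - K) y = y and x = y is a particular solution; the full solution set is the line x = y + c·u = y + c·(1, -2, 3, 0), c ∈ C.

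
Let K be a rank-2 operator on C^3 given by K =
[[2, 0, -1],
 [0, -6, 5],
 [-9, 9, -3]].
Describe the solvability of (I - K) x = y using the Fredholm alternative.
(I - K) is invertible (det(I - K) = -46 ≠ 0), so for every y in C^3 the equation (I - K) x = y has a unique solution.

K has rank 2 and factors as K = U V^T = u1 v1^T + u2 v2^T with u1 = (1, -3, 0), v1 = (-1, 3, -2), u2 = (1, -1, -3), v2 = (3, -3, 1) (multiplying out reproduces the displayed K). The nonzero eigenvalues of U V^T coincide with those of the 2 x 2 matrix G = V^T U = [[v1·u1, v1·u2], [v2·u1, v2·u2]] = [[-10, 2], [12, 3]], and by the Sylvester determinant identity det(I_3 - U V^T) = det(I_2 - V^T U) = det([[11, -2], [-12, -2]]) = (11)(-2) - (-2)(-12) = -46. (Direct check: I - K =
[[-1, 0, 1],
 [0, 7, -5],
 [9, -9, 4]]
has determinant -46.) The finite-dimensional Fredholm alternative says: either (I - K) is invertible, or ker(I - K) ≠ {0} and then range(I - K) = ker((I - K)^*)^⊥, with dim ker(I - K) = dim ker((I - K)^*). Since det(I - K) ≠ 0, 1 is not an eigenvalue of K and ker(I - K) = {0}, so we are in the first case: for every y there is a unique x = (I - K)^(-1) y. (Explicitly, by the Woodbury identity, (I - U V^T)^(-1) = I + U (I_2 - G)^(-1) V^T.)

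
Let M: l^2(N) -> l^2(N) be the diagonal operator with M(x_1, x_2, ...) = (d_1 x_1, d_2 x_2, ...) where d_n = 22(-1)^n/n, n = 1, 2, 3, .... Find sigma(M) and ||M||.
sigma(M) = {22(-1)^n/n : n ≥ 1} ∪ {0}; ||M|| = 22

A bounded diagonal operator on l^2 with diagonal entries d_n has spectrum equal to the closure of {d_n : n ≥ 1}: every d_n is an eigenvalue (with eigenvector e_n), so {d_n} ⊂ sigma(M); the spectrum is closed, so its closure is too; and for lambda not in the closure, (M - lambda I) has bounded inverse (the diagonal entries 1/(d_n - lambda) are bounded). For our sequence d_n = 22(-1)^n/n, n = 1, 2, 3, ...:
  - {d_n} = {22(-1)^n/n : n ≥ 1}; the only limit point is 0
  - closure = {22(-1)^n/n : n ≥ 1} ∪ {0}
For the norm: a diagonal operator has ||M|| = sup_n |d_n|. Here |d_n| = 22/n is decreasing, so sup_n |d_n| = |d_1| = 22. So ||M|| = 22.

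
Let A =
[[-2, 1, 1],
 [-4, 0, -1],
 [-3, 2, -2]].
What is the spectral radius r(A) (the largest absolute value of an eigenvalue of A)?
r(A) ≈ 3.0022

The eigenvalues of A are the roots of its characteristic polynomial. With M = A (coefficients from the trace, the sum of principal 2x2 minors, and det A):
  p(λ) = det(λ I - M) = λ^3 + 4λ^2 + 13λ + 17.
No integer candidate from the rational root theorem (±divisors of 17) is a root, so the roots are irrational. The cubic discriminant is Δ = -2327 < 0, so there is one real root and a complex-conjugate pair. p(-2) = -1 and p(-1) = 7 have opposite signs, so a root lies in (-2, -1); Newton's method refines it to λ ≈ -1.8862. Dividing out (λ - (-1.8862)) leaves approximately λ^2 + 2.1138λ + 9.013. For λ^2 + 2.1138λ + 9.013 the discriminant is -31.5836. It is negative, so the remaining roots are the complex-conjugate pair λ ≈ -1.0569 ± 2.81i. Their product equals the constant term, so |λ|^2 ≈ 9.013 and |λ| ≈ 3.0022.
Thus the eigenvalues (to 4 decimals) are -1.8862 (modulus 1.8862); -1.0569 ± 2.81i (modulus 3.0022). The spectral radius is the largest modulus: r(A) ≈ 3.0022. (Cross-check: r(A) ≤ ||A||_2 ≈ 5.8325; equality holds whenever A is normal, though it can also hold for some non-normal A.)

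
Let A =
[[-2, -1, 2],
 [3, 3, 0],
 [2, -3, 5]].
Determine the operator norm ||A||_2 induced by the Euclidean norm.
||A||_2 ≈ 6.47 (= sqrt(largest eigenvalue of A^T A))

||A||_2 = sigma_max(A) = sqrt(lambda_max(A^T A)). Form the symmetric matrix M = A^T A =
[[17, 5, 6],
 [5, 19, -17],
 [6, -17, 29]].
Its characteristic polynomial (trace, sum of principal 2x2 minors, determinant of M give the coefficients) is
  p(λ) = det(λ I - M) = λ^3 - 65λ^2 + 1017λ - 2025.
No integer candidate from the rational root theorem (±divisors of 2025) is a root, so the roots are irrational. The cubic discriminant is Δ = 236731248 > 0, so there are three distinct real roots. p(2) = -243 and p(3) = 468 have opposite signs, so a root lies in (2, 3); Newton's method refines it to λ ≈ 2.324. p(20) = 315 and p(21) = -72 have opposite signs, so a root lies in (20, 21); Newton's method refines it to λ ≈ 20.8152. p(41) = -672 and p(42) = 117 have opposite signs, so a root lies in (41, 42); Newton's method refines it to λ ≈ 41.8608. Check (Vieta): the three roots sum to 65, matching tr M = 65.
So the eigenvalues of A^T A are ≈ 2.324, 20.8152, 41.8608 (all ≥ 0, as they must be for A^T A). The largest is λ_max ≈ 41.8608, hence ||A||_2 = sqrt(λ_max) ≈ 6.47.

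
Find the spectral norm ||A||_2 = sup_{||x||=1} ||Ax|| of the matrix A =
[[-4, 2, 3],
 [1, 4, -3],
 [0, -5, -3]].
||A||_2 ≈ 7.194 (= sqrt(largest eigenvalue of A^T A))

||A||_2 = sigma_max(A) = sqrt(lambda_max(A^T A)). Form the symmetric matrix M = A^T A =
[[17, -4, -15],
 [-4, 45, 9],
 [-15, 9, 27]].
Its characteristic polynomial (trace, sum of principal 2x2 minors, determinant of M give the coefficients) is
  p(λ) = det(λ I - M) = λ^3 - 89λ^2 + 2117λ - 9801.
No integer candidate from the rational root theorem (±divisors of 9801) is a root, so the roots are irrational. The cubic discriminant is Δ = 556746848 > 0, so there are three distinct real roots. p(6) = -87 and p(7) = 1000 have opposite signs, so a root lies in (6, 7); Newton's method refines it to λ ≈ 6.0755. p(31) = 88 and p(32) = -425 have opposite signs, so a root lies in (31, 32); Newton's method refines it to λ ≈ 31.1701. p(51) = -672 and p(52) = 235 have opposite signs, so a root lies in (51, 52); Newton's method refines it to λ ≈ 51.7543. Check (Vieta): the three roots sum to 89, matching tr M = 89.
So the eigenvalues of A^T A are ≈ 6.0755, 31.1701, 51.7543 (all ≥ 0, as they must be for A^T A). The largest is λ_max ≈ 51.7543, hence ||A||_2 = sqrt(λ_max) ≈ 7.194.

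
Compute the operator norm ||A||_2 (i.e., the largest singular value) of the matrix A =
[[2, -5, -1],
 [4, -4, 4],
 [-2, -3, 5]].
||A||_2 ≈ 8.8497 (= sqrt(largest eigenvalue of A^T A))

||A||_2 = sigma_max(A) = sqrt(lambda_max(A^T A)). Form the symmetric matrix M = A^T A =
[[24, -20, 4],
 [-20, 50, -26],
 [4, -26, 42]].
Its characteristic polynomial (trace, sum of principal 2x2 minors, determinant of M give the coefficients) is
  p(λ) = det(λ I - M) = λ^3 - 116λ^2 + 3216λ - 20736.
No integer candidate from the rational root theorem (±divisors of 20736) is a root, so the roots are irrational. The cubic discriminant is Δ = 4288794624 > 0, so there are three distinct real roots. p(9) = -459 and p(10) = 824 have opposite signs, so a root lies in (9, 10); Newton's method refines it to λ ≈ 9.3424. p(28) = 320 and p(29) = -639 have opposite signs, so a root lies in (28, 29); Newton's method refines it to λ ≈ 28.3409. p(78) = -1080 and p(79) = 2411 have opposite signs, so a root lies in (78, 79); Newton's method refines it to λ ≈ 78.3168. Check (Vieta): the three roots sum to 116, matching tr M = 116.
So the eigenvalues of A^T A are ≈ 9.3424, 28.3409, 78.3168 (all ≥ 0, as they must be for A^T A). The largest is λ_max ≈ 78.3168, hence ||A||_2 = sqrt(λ_max) ≈ 8.8497.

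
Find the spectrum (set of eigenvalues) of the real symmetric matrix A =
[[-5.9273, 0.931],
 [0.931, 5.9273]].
sigma(A) ≈ {-6, 6}

A is real symmetric, so its spectrum consists of real eigenvalues. Expanding the characteristic polynomial of the displayed matrix gives
  det(λ I - A) = p(λ) = λ^2 + (0)λ + (-36).
Solving p(λ) = 0 yields eigenvalues ≈ -6, 6. (A is shown rounded to 4 decimals, so these recover the underlying integer eigenvalues to within that precision.)
Verification: the trace of A = 0 equals the sum of eigenvalues 0, and det(A) ≈ -35.9996 matches the eigenvalue product -36.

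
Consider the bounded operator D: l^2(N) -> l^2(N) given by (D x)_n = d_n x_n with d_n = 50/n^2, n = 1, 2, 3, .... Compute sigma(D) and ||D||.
sigma(D) = {50/n^2 : n ≥ 1} ∪ {0}; ||D|| = 50

A bounded diagonal operator on l^2 with diagonal entries d_n has spectrum equal to the closure of {d_n : n ≥ 1}: every d_n is an eigenvalue (with eigenvector e_n), so {d_n} ⊂ sigma(D); the spectrum is closed, so its closure is too; and for lambda not in the closure, (D - lambda I) has bounded inverse (the diagonal entries 1/(d_n - lambda) are bounded). For our sequence d_n = 50/n^2, n = 1, 2, 3, ...:
  - {d_n} = {50/n^2 : n ≥ 1}; the only limit point is 0
  - closure = {50/n^2 : n ≥ 1} ∪ {0}
For the norm: a diagonal operator has ||D|| = sup_n |d_n|. Here d_n = 50/n^2 is positive and decreasing, so sup_n |d_n| = d_1 = 50. So ||D|| = 50.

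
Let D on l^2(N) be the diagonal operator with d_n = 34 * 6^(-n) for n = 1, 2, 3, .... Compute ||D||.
||D|| = 17/3 (attained at n = 1)

For D diagonal, ||D|| = sup_n |d_n|. The sequence d_n = 34 * 6^(-n) is positive and strictly decreasing (ratio 6^(-1) < 1), so the supremum is d_1 = 34/6 = 17/3. Hence ||D|| = 17/3.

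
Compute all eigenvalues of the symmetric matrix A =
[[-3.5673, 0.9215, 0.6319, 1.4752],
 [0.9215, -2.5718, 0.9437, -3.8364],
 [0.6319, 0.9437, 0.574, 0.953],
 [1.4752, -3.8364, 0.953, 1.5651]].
sigma(A) ≈ {-6, -3, 1, 4}

A is real symmetric, so its spectrum consists of real eigenvalues. Expanding the characteristic polynomial of the displayed matrix gives
  det(λ I - A) = p(λ) = λ^4 + (4)λ^3 + (-23)λ^2 + (-54.0018)λ + (72.0042).
Solving p(λ) = 0 yields eigenvalues ≈ -6, -3, 1, 4. (A is shown rounded to 4 decimals, so these recover the underlying integer eigenvalues to within that precision.)
Verification: the trace of A = -4 equals the sum of eigenvalues -4, and det(A) ≈ 72.0042 matches the eigenvalue product 72.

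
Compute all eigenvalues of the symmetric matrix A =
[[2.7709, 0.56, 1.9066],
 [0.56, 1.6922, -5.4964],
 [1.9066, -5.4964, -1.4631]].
sigma(A) ≈ {-6, 3, 6}

A is real symmetric, so its spectrum consists of real eigenvalues. Expanding the characteristic polynomial of the displayed matrix gives
  det(λ I - A) = p(λ) = λ^3 + (-3)λ^2 + (-36)λ + (108).
Solving p(λ) = 0 yields eigenvalues ≈ -6, 3, 6. (A is shown rounded to 4 decimals, so these recover the underlying integer eigenvalues to within that precision.)
Verification: the trace of A = 3 equals the sum of eigenvalues 3, and det(A) ≈ -107.9999 matches the eigenvalue product -108.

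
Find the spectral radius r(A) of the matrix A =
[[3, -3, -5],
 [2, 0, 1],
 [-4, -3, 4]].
r(A) ≈ 8.0368

The eigenvalues of A are the roots of its characteristic polynomial. With M = A (coefficients from the trace, the sum of principal 2x2 minors, and det A):
  p(λ) = det(λ I - M) = λ^3 - 7λ^2 + λ - 75.
No integer candidate from the rational root theorem (±divisors of 75) is a root, so the roots are irrational. The cubic discriminant is Δ = -245280 < 0, so there is one real root and a complex-conjugate pair. p(8) = -3 and p(9) = 96 have opposite signs, so a root lies in (8, 9); Newton's method refines it to λ ≈ 8.0368. Dividing out (λ - (8.0368)) leaves approximately λ^2 + 1.0368λ + 9.3321. For λ^2 + 1.0368λ + 9.3321 the discriminant is -36.2537. It is negative, so the remaining roots are the complex-conjugate pair λ ≈ -0.5184 ± 3.0106i. Their product equals the constant term, so |λ|^2 ≈ 9.3321 and |λ| ≈ 3.0549.
Thus the eigenvalues (to 4 decimals) are 8.0368 (modulus 8.0368); -0.5184 ± 3.0106i (modulus 3.0549). The spectral radius is the largest modulus: r(A) ≈ 8.0368. (Cross-check: r(A) ≤ ||A||_2 ≈ 8.0761; equality holds whenever A is normal, though it can also hold for some non-normal A.)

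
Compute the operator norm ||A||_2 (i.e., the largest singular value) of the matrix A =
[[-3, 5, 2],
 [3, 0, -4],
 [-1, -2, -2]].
||A||_2 ≈ 7.2753 (= sqrt(largest eigenvalue of A^T A))

||A||_2 = sigma_max(A) = sqrt(lambda_max(A^T A)). Form the symmetric matrix M = A^T A =
[[19, -13, -16],
 [-13, 29, 14],
 [-16, 14, 24]].
Its characteristic polynomial (trace, sum of principal 2x2 minors, determinant of M give the coefficients) is
  p(λ) = det(λ I - M) = λ^3 - 72λ^2 + 1082λ - 3844.
No integer candidate from the rational root theorem (±divisors of 3844) is a root, so the roots are irrational. The cubic discriminant is Δ = 254450992 > 0, so there are three distinct real roots. p(5) = -109 and p(6) = 272 have opposite signs, so a root lies in (5, 6); Newton's method refines it to λ ≈ 5.2581. p(13) = 251 and p(14) = -64 have opposite signs, so a root lies in (13, 14); Newton's method refines it to λ ≈ 13.8119. p(52) = -1660 and p(53) = 131 have opposite signs, so a root lies in (52, 53); Newton's method refines it to λ ≈ 52.93. Check (Vieta): the three roots sum to 72, matching tr M = 72.
So the eigenvalues of A^T A are ≈ 5.2581, 13.8119, 52.93 (all ≥ 0, as they must be for A^T A). The largest is λ_max ≈ 52.93, hence ||A||_2 = sqrt(λ_max) ≈ 7.2753.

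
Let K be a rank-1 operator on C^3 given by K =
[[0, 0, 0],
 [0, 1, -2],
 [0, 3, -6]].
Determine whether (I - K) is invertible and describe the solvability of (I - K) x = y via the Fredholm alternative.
(I - K) is invertible (det(I - K) = 6 ≠ 0), so for every y in C^3 the equation (I - K) x = y has a unique solution.

K has rank 1, so it is an outer product K = u v^T: every row of K is a multiple of one row vector. Reading off the entries, u = (0, -1, -3) and v = (0, -1, 2) (row i of K equals u_i·v^T). A rank-one matrix u v^T satisfies K u = u (v·u) and kills the (2)-dimensional subspace v^⊥, so its characteristic polynomial is lambda^2 (lambda - v·u) with v·u = tr K = -5. Hence the eigenvalues of I - K are 1 (multiplicity 2) and 1 - (-5) = 6, so det(I - K) = 6. (Direct check: I - K =
[[1, 0, 0],
 [0, 0, 2],
 [0, -3, 7]]
has determinant 6.) The finite-dimensional Fredholm alternative says: either (I - K) is invertible, or ker(I - K) ≠ {0} and then range(I - K) = ker((I - K)^*)^⊥, with dim ker(I - K) = dim ker((I - K)^*). Since det(I - K) ≠ 0, 1 is not an eigenvalue of K and ker(I - K) = {0}, so we are in the first case: for every y there is a unique x = (I - K)^(-1) y. Explicitly, by the Sherman–Morrison formula, (I - u v^T)^(-1) = I + u v^T/(1 - v·u), i.e. (I - K)^(-1) = I + K/(6).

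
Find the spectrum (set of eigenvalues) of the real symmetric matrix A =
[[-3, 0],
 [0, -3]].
sigma(A) ≈ {-3} (-3 with multiplicity 2)

A is real symmetric, so its spectrum consists of real eigenvalues. Expanding the characteristic polynomial of the displayed matrix gives
  det(λ I - A) = p(λ) = λ^2 + (6)λ + (9).
Solving p(λ) = 0 yields eigenvalues ≈ -3, -3. (A is shown rounded to 4 decimals, so these recover the underlying integer eigenvalues to within that precision.)
Verification: the trace of A = -6 equals the sum of eigenvalues -6, and det(A) ≈ 9.0000 matches the eigenvalue product 9.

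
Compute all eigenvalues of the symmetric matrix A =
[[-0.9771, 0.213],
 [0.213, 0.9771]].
sigma(A) ≈ {-1, 1}

A is real symmetric, so its spectrum consists of real eigenvalues. Expanding the characteristic polynomial of the displayed matrix gives
  det(λ I - A) = p(λ) = λ^2 + (0)λ + (-1).
Solving p(λ) = 0 yields eigenvalues ≈ -1, 1. (A is shown rounded to 4 decimals, so these recover the underlying integer eigenvalues to within that precision.)
Verification: the trace of A = 0 equals the sum of eigenvalues 0, and det(A) ≈ -1.0001 matches the eigenvalue product -1.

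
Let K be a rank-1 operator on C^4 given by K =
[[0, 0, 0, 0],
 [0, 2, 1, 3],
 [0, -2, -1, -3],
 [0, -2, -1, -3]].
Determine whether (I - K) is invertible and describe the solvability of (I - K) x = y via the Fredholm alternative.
(I - K) is invertible (det(I - K) = 3 ≠ 0), so for every y in C^4 the equation (I - K) x = y has a unique solution.

K has rank 1, so it is an outer product K = u v^T: every row of K is a multiple of one row vector. Reading off the entries, u = (0, -1, 1, 1) and v = (0, -2, -1, -3) (row i of K equals u_i·v^T). A rank-one matrix u v^T satisfies K u = u (v·u) and kills the (3)-dimensional subspace v^⊥, so its characteristic polynomial is lambda^3 (lambda - v·u) with v·u = tr K = -2. Hence the eigenvalues of I - K are 1 (multiplicity 3) and 1 - (-2) = 3, so det(I - K) = 3. (Direct check: I - K =
[[1, 0, 0, 0],
 [0, -1, -1, -3],
 [0, 2, 2, 3],
 [0, 2, 1, 4]]
has determinant 3.) The finite-dimensional Fredholm alternative says: either (I - K) is invertible, or ker(I - K) ≠ {0} and then range(I - K) = ker((I - K)^*)^⊥, with dim ker(I - K) = dim ker((I - K)^*). Since det(I - K) ≠ 0, 1 is not an eigenvalue of K and ker(I - K) = {0}, so we are in the first case: for every y there is a unique x = (I - K)^(-1) y. Explicitly, by the Sherman–Morrison formula, (I - u v^T)^(-1) = I + u v^T/(1 - v·u), i.e. (I - K)^(-1) = I + K/(3).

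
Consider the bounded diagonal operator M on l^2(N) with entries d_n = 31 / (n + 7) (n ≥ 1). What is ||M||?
||M|| = 31/8 (attained at n = 1)

For M diagonal, ||M|| = sup_n |d_n| = sup_n 31/(n + 7). This is positive and strictly decreasing in n, so the supremum is attained at n = 1: d_1 = 31/(1 + 7) = 31/8. Hence ||M|| = 31/8.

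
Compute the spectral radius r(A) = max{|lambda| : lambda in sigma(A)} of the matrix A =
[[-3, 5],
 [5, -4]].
r(A) = (7 + sqrt(101))/2 ≈ 8.5249

The eigenvalues of A are the roots of its characteristic polynomial. With M = A (coefficients from the trace and determinant):
  p(λ) = det(λ I - M) = λ^2 + 7λ - 13.
For λ^2 + 7λ - 13 the discriminant is 101. It is nonnegative but not a perfect square, so the roots are real and irrational: λ = (-7 ± sqrt(101))/2 ≈ 1.5249, -8.5249.
Thus the eigenvalues (to 4 decimals) are 1.5249 (modulus 1.5249); -8.5249 (modulus 8.5249). The spectral radius is the largest modulus: r(A) = (7 + sqrt(101))/2 ≈ 8.5249. (Cross-check: r(A) ≤ ||A||_2 ≈ 8.5249; equality holds whenever A is normal, though it can also hold for some non-normal A.)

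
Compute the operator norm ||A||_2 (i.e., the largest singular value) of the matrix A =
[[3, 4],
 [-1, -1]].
||A||_2 = sqrt((27 + sqrt(725))/2) ≈ 5.1926 (= sqrt(largest eigenvalue of A^T A))

||A||_2 = sigma_max(A) = sqrt(lambda_max(A^T A)). Form the symmetric matrix M = A^T A =
[[10, 13],
 [13, 17]].
Its characteristic polynomial (trace, determinant of M give the coefficients) is
  p(λ) = det(λ I - M) = λ^2 - 27λ + 1.
For λ^2 - 27λ + 1 the discriminant is 725. It is nonnegative but not a perfect square, so the roots are real and irrational: λ = (27 ± sqrt(725))/2 ≈ 26.9629, 0.0371.
So the eigenvalues of A^T A are ≈ 0.0371, 26.9629 (all ≥ 0, as they must be for A^T A). The largest is λ_max = (27 + sqrt(725))/2 ≈ 26.9629, hence ||A||_2 = sqrt(λ_max) = sqrt((27 + sqrt(725))/2) ≈ 5.1926.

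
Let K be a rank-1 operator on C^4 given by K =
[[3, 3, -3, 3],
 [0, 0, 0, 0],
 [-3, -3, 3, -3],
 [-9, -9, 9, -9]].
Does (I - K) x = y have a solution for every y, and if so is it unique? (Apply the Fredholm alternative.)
(I - K) is invertible (det(I - K) = 4 ≠ 0), so for every y in C^4 the equation (I - K) x = y has a unique solution.

K has rank 1, so it is an outer product K = u v^T: every row of K is a multiple of one row vector. Reading off the entries, u = (1, 0, -1, -3) and v = (3, 3, -3, 3) (row i of K equals u_i·v^T). A rank-one matrix u v^T satisfies K u = u (v·u) and kills the (3)-dimensional subspace v^⊥, so its characteristic polynomial is lambda^3 (lambda - v·u) with v·u = tr K = -3. Hence the eigenvalues of I - K are 1 (multiplicity 3) and 1 - (-3) = 4, so det(I - K) = 4. (Direct check: I - K =
[[-2, -3, 3, -3],
 [0, 1, 0, 0],
 [3, 3, -2, 3],
 [9, 9, -9, 10]]
has determinant 4.) The finite-dimensional Fredholm alternative says: either (I - K) is invertible, or ker(I - K) ≠ {0} and then range(I - K) = ker((I - K)^*)^⊥, with dim ker(I - K) = dim ker((I - K)^*). Since det(I - K) ≠ 0, 1 is not an eigenvalue of K and ker(I - K) = {0}, so we are in the first case: for every y there is a unique x = (I - K)^(-1) y. Explicitly, by the Sherman–Morrison formula, (I - u v^T)^(-1) = I + u v^T/(1 - v·u), i.e. (I - K)^(-1) = I + K/(4).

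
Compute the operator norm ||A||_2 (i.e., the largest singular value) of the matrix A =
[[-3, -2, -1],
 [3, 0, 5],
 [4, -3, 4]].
||A||_2 ≈ 8.6242 (= sqrt(largest eigenvalue of A^T A))

||A||_2 = sigma_max(A) = sqrt(lambda_max(A^T A)). Form the symmetric matrix M = A^T A =
[[34, -6, 34],
 [-6, 13, -10],
 [34, -10, 42]].
Its characteristic polynomial (trace, sum of principal 2x2 minors, determinant of M give the coefficients) is
  p(λ) = det(λ I - M) = λ^3 - 89λ^2 + 1124λ - 2704.
No integer candidate from the rational root theorem (±divisors of 2704) is a root, so the roots are irrational. The cubic discriminant is Δ = 1373656656 > 0, so there are three distinct real roots. p(3) = -106 and p(4) = 432 have opposite signs, so a root lies in (3, 4); Newton's method refines it to λ ≈ 3.1758. p(11) = 222 and p(12) = -304 have opposite signs, so a root lies in (11, 12); Newton's method refines it to λ ≈ 11.4477. p(74) = -1668 and p(75) = 2846 have opposite signs, so a root lies in (74, 75); Newton's method refines it to λ ≈ 74.3765. Check (Vieta): the three roots sum to 89, matching tr M = 89.
So the eigenvalues of A^T A are ≈ 3.1758, 11.4477, 74.3765 (all ≥ 0, as they must be for A^T A). The largest is λ_max ≈ 74.3765, hence ||A||_2 = sqrt(λ_max) ≈ 8.6242.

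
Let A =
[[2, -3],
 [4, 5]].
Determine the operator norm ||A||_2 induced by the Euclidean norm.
||A||_2 = sqrt((54 + sqrt(980))/2) ≈ 6.5309 (= sqrt(largest eigenvalue of A^T A))

||A||_2 = sigma_max(A) = sqrt(lambda_max(A^T A)). Form the symmetric matrix M = A^T A =
[[20, 14],
 [14, 34]].
Its characteristic polynomial (trace, determinant of M give the coefficients) is
  p(λ) = det(λ I - M) = λ^2 - 54λ + 484.
For λ^2 - 54λ + 484 the discriminant is 980. It is nonnegative but not a perfect square, so the roots are real and irrational: λ = (54 ± sqrt(980))/2 ≈ 42.6525, 11.3475.
So the eigenvalues of A^T A are ≈ 11.3475, 42.6525 (all ≥ 0, as they must be for A^T A). The largest is λ_max = (54 + sqrt(980))/2 ≈ 42.6525, hence ||A||_2 = sqrt(λ_max) = sqrt((54 + sqrt(980))/2) ≈ 6.5309.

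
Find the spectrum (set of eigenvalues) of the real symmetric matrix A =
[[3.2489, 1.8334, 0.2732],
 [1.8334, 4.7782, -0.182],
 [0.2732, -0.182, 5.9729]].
sigma(A) ≈ {2, 6} (6 with multiplicity 2)

A is real symmetric, so its spectrum consists of real eigenvalues. Expanding the characteristic polynomial of the displayed matrix gives
  det(λ I - A) = p(λ) = λ^3 + (-14)λ^2 + (60)λ + (-72).
Solving p(λ) = 0 yields eigenvalues ≈ 2, 6, 6. (A is shown rounded to 4 decimals, so these recover the underlying integer eigenvalues to within that precision.)
Verification: the trace of A = 14 equals the sum of eigenvalues 14, and det(A) ≈ 71.9991 matches the eigenvalue product 72.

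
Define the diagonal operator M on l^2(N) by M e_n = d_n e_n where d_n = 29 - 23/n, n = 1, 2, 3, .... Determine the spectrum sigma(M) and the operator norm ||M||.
sigma(M) = {29 - 23/n : n ≥ 1} ∪ {29}; ||M|| = 29

A bounded diagonal operator on l^2 with diagonal entries d_n has spectrum equal to the closure of {d_n : n ≥ 1}: every d_n is an eigenvalue (with eigenvector e_n), so {d_n} ⊂ sigma(M); the spectrum is closed, so its closure is too; and for lambda not in the closure, (M - lambda I) has bounded inverse (the diagonal entries 1/(d_n - lambda) are bounded). For our sequence d_n = 29 - 23/n, n = 1, 2, 3, ...:
  - {d_n} = {29 - 23/n : n ≥ 1}; the only limit point is 29
  - closure = {29 - 23/n : n ≥ 1} ∪ {29}
For the norm: a diagonal operator has ||M|| = sup_n |d_n|. Here d_n = 29 - 23/n increases monotonically from d_1 = 6 toward 29, with all terms in [6, 29); so sup_n |d_n| = 29 (the supremum is the limit, not attained). So ||M|| = 29.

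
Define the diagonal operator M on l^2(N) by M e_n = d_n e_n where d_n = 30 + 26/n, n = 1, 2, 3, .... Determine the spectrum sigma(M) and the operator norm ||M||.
sigma(M) = {30 + 26/n : n ≥ 1} ∪ {30}; ||M|| = 56

A bounded diagonal operator on l^2 with diagonal entries d_n has spectrum equal to the closure of {d_n : n ≥ 1}: every d_n is an eigenvalue (with eigenvector e_n), so {d_n} ⊂ sigma(M); the spectrum is closed, so its closure is too; and for lambda not in the closure, (M - lambda I) has bounded inverse (the diagonal entries 1/(d_n - lambda) are bounded). For our sequence d_n = 30 + 26/n, n = 1, 2, 3, ...:
  - {d_n} = {30 + 26/n : n ≥ 1}; the only limit point is 30
  - closure = {30 + 26/n : n ≥ 1} ∪ {30}
For the norm: a diagonal operator has ||M|| = sup_n |d_n|. Here d_n = 30 + 26/n is positive and decreasing, so sup_n |d_n| = d_1 = 30 + 26 = 56. So ||M|| = 56.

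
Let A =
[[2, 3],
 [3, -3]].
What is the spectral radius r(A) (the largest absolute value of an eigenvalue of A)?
r(A) = (1 + sqrt(61))/2 ≈ 4.4051

The eigenvalues of A are the roots of its characteristic polynomial. With M = A (coefficients from the trace and determinant):
  p(λ) = det(λ I - M) = λ^2 + λ - 15.
For λ^2 + λ - 15 the discriminant is 61. It is nonnegative but not a perfect square, so the roots are real and irrational: λ = (-1 ± sqrt(61))/2 ≈ 3.4051, -4.4051.
Thus the eigenvalues (to 4 decimals) are 3.4051 (modulus 3.4051); -4.4051 (modulus 4.4051). The spectral radius is the largest modulus: r(A) = (1 + sqrt(61))/2 ≈ 4.4051. (Cross-check: r(A) ≤ ||A||_2 ≈ 4.4051; equality holds whenever A is normal, though it can also hold for some non-normal A.)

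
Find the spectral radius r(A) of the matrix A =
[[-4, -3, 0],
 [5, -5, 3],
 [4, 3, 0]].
r(A) = sqrt(26) ≈ 5.099

The eigenvalues of A are the roots of its characteristic polynomial. With M = A (coefficients from the trace, the sum of principal 2x2 minors, and det A):
  p(λ) = det(λ I - M) = λ^3 + 9λ^2 + 26λ.
The constant term is 0, so λ = 0 is a root. Dividing out λ leaves p(λ) = λ(λ^2 + 9λ + 26). For λ^2 + 9λ + 26 the discriminant is -23. It is negative, so the roots are the complex-conjugate pair λ = -9/2 ± (sqrt(23)/2) i ≈ -4.5 ± 2.3979i. For a conjugate pair the product of the roots equals the constant term, so |λ|^2 = 26 and |λ| = sqrt(26) ≈ 5.099.
Thus the eigenvalues (to 4 decimals) are -4.5 ± 2.3979i (modulus 5.099); 0 (modulus 0). The spectral radius is the largest modulus: r(A) = sqrt(26) ≈ 5.099. (Cross-check: r(A) ≤ ||A||_2 ≈ 7.9298; equality holds whenever A is normal, though it can also hold for some non-normal A.)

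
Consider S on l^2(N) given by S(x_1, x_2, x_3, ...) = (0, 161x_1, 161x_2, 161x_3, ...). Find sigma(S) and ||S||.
sigma(S) = closed disk {z in C : |z| ≤ 161}; ||S|| = 161

Note S = 161·U where U is the unit right shift (U x)_k = x_{k-1} (with x_0 := 0); so ||S|| = 161||U|| and sigma(S) = 161·sigma(U). ||S x||^2 = sum_{k≥1} |161x_k|^2 = 25921||x||^2, so ||S|| = 161 and sigma(S) ⊂ {|z| ≤ 161}. For any |lambda| < 161, the equation (S - lambda I) x = 0 forces x_1 = 0, then 161x_k = lambda x_{k+1} ⇒ x = 0, so S has no eigenvalues. But (S - lambda I) is not surjective for |lambda| < 161: solving (S - lambda I) x = e_1 would require x_n proportional to (lambda/161)^(-n), which is not in l^2. So every |lambda| < 161 lies in the residual spectrum. The boundary |lambda| = 161 is in the approximate point spectrum (the spectrum is closed). Hence sigma(S) is the closed disk of radius 161.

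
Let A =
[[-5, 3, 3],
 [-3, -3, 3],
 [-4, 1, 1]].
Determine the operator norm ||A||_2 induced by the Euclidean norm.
||A||_2 ≈ 8.2586 (= sqrt(largest eigenvalue of A^T A))

||A||_2 = sigma_max(A) = sqrt(lambda_max(A^T A)). Form the symmetric matrix M = A^T A =
[[50, -10, -28],
 [-10, 19, 1],
 [-28, 1, 19]].
Its characteristic polynomial (trace, sum of principal 2x2 minors, determinant of M give the coefficients) is
  p(λ) = det(λ I - M) = λ^3 - 88λ^2 + 1376λ - 1764.
No integer candidate from the rational root theorem (±divisors of 1764) is a root, so the roots are irrational. The cubic discriminant is Δ = 3193466192 > 0, so there are three distinct real roots. p(1) = -475 and p(2) = 644 have opposite signs, so a root lies in (1, 2); Newton's method refines it to λ ≈ 1.4065. p(18) = 324 and p(19) = -529 have opposite signs, so a root lies in (18, 19); Newton's method refines it to λ ≈ 18.3889. p(68) = -676 and p(69) = 2721 have opposite signs, so a root lies in (68, 69); Newton's method refines it to λ ≈ 68.2046. Check (Vieta): the three roots sum to 88, matching tr M = 88.
So the eigenvalues of A^T A are ≈ 1.4065, 18.3889, 68.2046 (all ≥ 0, as they must be for A^T A). The largest is λ_max ≈ 68.2046, hence ||A||_2 = sqrt(λ_max) ≈ 8.2586.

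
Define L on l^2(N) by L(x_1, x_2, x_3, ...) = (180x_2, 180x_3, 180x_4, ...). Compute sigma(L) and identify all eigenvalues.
sigma(L) = closed disk {z in C : |z| ≤ 180}; sigma_p(L) = open disk {z in C : |z| < 180}

Note L = 180·V where V is the unit left shift (V x)_k = x_{k+1}; so sigma(L) = 180·sigma(V) and ||L|| = 180||V||. ||L x||^2 = 32400sum_{k≥2} |x_k|^2 ≤ 32400||x||^2, with equality on {x : x_1 = 0}, so ||L|| = 180. For any lambda with |lambda| < 180, set r = lambda/180 (|r| < 1); the vector x = (1, r, r^2, ...) is in l^2 and satisfies L x = 180(r, r^2, ...) = lambda x, so lambda is an eigenvalue. On the boundary |lambda| = 180 the geometric series diverges, so no l^2 eigenvector exists, but these lambda lie in the approximate point spectrum. Hence sigma(L) is the closed disk of radius 180 and sigma_p(L) is the open disk.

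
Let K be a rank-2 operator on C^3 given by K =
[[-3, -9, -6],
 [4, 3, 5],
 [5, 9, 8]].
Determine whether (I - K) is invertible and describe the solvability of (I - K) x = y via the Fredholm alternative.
(I - K) is invertible (det(I - K) = 5 ≠ 0), so for every y in C^3 the equation (I - K) x = y has a unique solution.

K has rank 2 and factors as K = U V^T = u1 v1^T + u2 v2^T with u1 = (0, 3, 2), v1 = (2, 3, 3), u2 = (3, 2, -1), v2 = (-1, -3, -2) (multiplying out reproduces the displayed K). The nonzero eigenvalues of U V^T coincide with those of the 2 x 2 matrix G = V^T U = [[v1·u1, v1·u2], [v2·u1, v2·u2]] = [[15, 9], [-13, -7]], and by the Sylvester determinant identity det(I_3 - U V^T) = det(I_2 - V^T U) = det([[-14, -9], [13, 8]]) = (-14)(8) - (-9)(13) = 5. (Direct check: I - K =
[[4, 9, 6],
 [-4, -2, -5],
 [-5, -9, -7]]
has determinant 5.) The finite-dimensional Fredholm alternative says: either (I - K) is invertible, or ker(I - K) ≠ {0} and then range(I - K) = ker((I - K)^*)^⊥, with dim ker(I - K) = dim ker((I - K)^*). Since det(I - K) ≠ 0, 1 is not an eigenvalue of K and ker(I - K) = {0}, so we are in the first case: for every y there is a unique x = (I - K)^(-1) y. (Explicitly, by the Woodbury identity, (I - U V^T)^(-1) = I + U (I_2 - G)^(-1) V^T.)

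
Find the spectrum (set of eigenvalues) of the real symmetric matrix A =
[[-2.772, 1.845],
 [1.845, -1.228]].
sigma(A) ≈ {-4, 0}

A is real symmetric, so its spectrum consists of real eigenvalues. Expanding the characteristic polynomial of the displayed matrix gives
  det(λ I - A) = p(λ) = λ^2 + (4)λ + (0).
Solving p(λ) = 0 yields eigenvalues ≈ -4, 0. (A is shown rounded to 4 decimals, so these recover the underlying integer eigenvalues to within that precision.)
Verification: the trace of A = -4 equals the sum of eigenvalues -4, and det(A) ≈ -0.0000 matches the eigenvalue product 0.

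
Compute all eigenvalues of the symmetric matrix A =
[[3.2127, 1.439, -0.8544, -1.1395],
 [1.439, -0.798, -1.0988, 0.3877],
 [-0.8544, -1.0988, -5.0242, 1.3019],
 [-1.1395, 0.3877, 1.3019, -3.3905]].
sigma(A) ≈ {-6, -3, -1, 4}

A is real symmetric, so its spectrum consists of real eigenvalues. Expanding the characteristic polynomial of the displayed matrix gives
  det(λ I - A) = p(λ) = λ^4 + (6)λ^3 + (-13)λ^2 + (-89.9988)λ + (-71.9968).
Solving p(λ) = 0 yields eigenvalues ≈ -6, -3, -1, 4. (A is shown rounded to 4 decimals, so these recover the underlying integer eigenvalues to within that precision.)
Verification: the trace of A = -6 equals the sum of eigenvalues -6, and det(A) ≈ -71.9968 matches the eigenvalue product -72.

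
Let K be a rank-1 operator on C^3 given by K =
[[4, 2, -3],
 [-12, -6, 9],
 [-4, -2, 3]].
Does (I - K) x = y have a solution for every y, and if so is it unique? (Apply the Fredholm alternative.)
(I - K) is singular (det(I - K) = 0, i.e. 1 ∈ sigma(K)). (I - K) x = y is solvable iff y ⊥ ker((I - K)^*) = span{(4, 2, -3)}, i.e. iff 4y_1 + 2y_2 - 3y_3 = 0. When solvable, the solutions are x = y + c·(1, -3, -1), c arbitrary (ker(I - K) = span{(1, -3, -1)}, dimension 1).

K has rank 1, so it is an outer product K = u v^T: every row of K is a multiple of one row vector. Reading off the entries, u = (1, -3, -1) and v = (4, 2, -3) (row i of K equals u_i·v^T). A rank-one matrix u v^T satisfies K u = u (v·u) and kills the (2)-dimensional subspace v^⊥, so its characteristic polynomial is lambda^2 (lambda - v·u) with v·u = tr K = 1. Hence the eigenvalues of I - K are 1 (multiplicity 2) and 1 - (1) = 0, so det(I - K) = 0. (Direct check: I - K =
[[-3, -2, 3],
 [12, 7, -9],
 [4, 2, -2]]
has determinant 0.) So 1 is an eigenvalue of K and (I - K) is not invertible. The finite-dimensional Fredholm alternative says: either (I - K) is invertible, or ker(I - K) ≠ {0} and then range(I - K) = ker((I - K)^*)^⊥, with dim ker(I - K) = dim ker((I - K)^*). We are in the second case, so we need both kernels. Kernel of I - K: (I - K) u = u - u (v·u) = u - u = 0, so ker(I - K) = span{u} = span{(1, -3, -1)} (it is exactly 1-dimensional because rank(I - K) = 2). Kernel of the adjoint: K is real, so (I - K)^* = I - K^T = I - v u^T, and (I - v u^T) v = v - v (u·v) = 0; hence ker((I - K)^*) = span{v} = span{(4, 2, -3)}. Therefore (I - K) x = y is solvable iff <y, v> = 0, i.e. iff 4y_1 + 2y_2 - 3y_3 = 0. When this holds, K y = u (v·y) = 0, so (I - K) y = y and x = y is a particular solution; the full solution set is the line x = y + c·u = y + c·(1, -3, -1), c ∈ C.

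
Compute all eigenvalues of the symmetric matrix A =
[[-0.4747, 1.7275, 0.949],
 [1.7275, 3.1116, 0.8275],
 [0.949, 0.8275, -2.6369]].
sigma(A) ≈ {-3, -1, 4}

A is real symmetric, so its spectrum consists of real eigenvalues. Expanding the characteristic polynomial of the displayed matrix gives
  det(λ I - A) = p(λ) = λ^3 + (0)λ^2 + (-13)λ + (-12).
Solving p(λ) = 0 yields eigenvalues ≈ -3, -1, 4. (A is shown rounded to 4 decimals, so these recover the underlying integer eigenvalues to within that precision.)
Verification: the trace of A = 0 equals the sum of eigenvalues 0, and det(A) ≈ 12.0000 matches the eigenvalue product 12.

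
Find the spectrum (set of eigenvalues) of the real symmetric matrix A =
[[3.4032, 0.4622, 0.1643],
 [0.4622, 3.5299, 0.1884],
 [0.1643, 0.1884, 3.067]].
sigma(A) ≈ {3, 4} (3 with multiplicity 2)

A is real symmetric, so its spectrum consists of real eigenvalues. Expanding the characteristic polynomial of the displayed matrix gives
  det(λ I - A) = p(λ) = λ^3 + (-10)λ^2 + (33)λ + (-36.0011).
Solving p(λ) = 0 yields eigenvalues ≈ 3, 3, 4. (A is shown rounded to 4 decimals, so these recover the underlying integer eigenvalues to within that precision.)
Verification: the trace of A = 10 equals the sum of eigenvalues 10, and det(A) ≈ 36.0011 matches the eigenvalue product 36.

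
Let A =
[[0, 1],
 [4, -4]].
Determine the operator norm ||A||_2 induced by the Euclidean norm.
||A||_2 = sqrt((33 + sqrt(1025))/2) ≈ 5.7016 (= sqrt(largest eigenvalue of A^T A))

||A||_2 = sigma_max(A) = sqrt(lambda_max(A^T A)). Form the symmetric matrix M = A^T A =
[[16, -16],
 [-16, 17]].
Its characteristic polynomial (trace, determinant of M give the coefficients) is
  p(λ) = det(λ I - M) = λ^2 - 33λ + 16.
For λ^2 - 33λ + 16 the discriminant is 1025. It is nonnegative but not a perfect square, so the roots are real and irrational: λ = (33 ± sqrt(1025))/2 ≈ 32.5078, 0.4922.
So the eigenvalues of A^T A are ≈ 0.4922, 32.5078 (all ≥ 0, as they must be for A^T A). The largest is λ_max = (33 + sqrt(1025))/2 ≈ 32.5078, hence ||A||_2 = sqrt(λ_max) = sqrt((33 + sqrt(1025))/2) ≈ 5.7016.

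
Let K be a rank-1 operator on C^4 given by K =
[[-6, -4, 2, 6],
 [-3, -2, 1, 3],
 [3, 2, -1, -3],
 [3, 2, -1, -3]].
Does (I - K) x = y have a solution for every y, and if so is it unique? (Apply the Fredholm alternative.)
(I - K) is invertible (det(I - K) = 13 ≠ 0), so for every y in C^4 the equation (I - K) x = y has a unique solution.

K has rank 1, so it is an outer product K = u v^T: every row of K is a multiple of one row vector. Reading off the entries, u = (2, 1, -1, -1) and v = (-3, -2, 1, 3) (row i of K equals u_i·v^T). A rank-one matrix u v^T satisfies K u = u (v·u) and kills the (3)-dimensional subspace v^⊥, so its characteristic polynomial is lambda^3 (lambda - v·u) with v·u = tr K = -12. Hence the eigenvalues of I - K are 1 (multiplicity 3) and 1 - (-12) = 13, so det(I - K) = 13. (Direct check: I - K =
[[7, 4, -2, -6],
 [3, 3, -1, -3],
 [-3, -2, 2, 3],
 [-3, -2, 1, 4]]
has determinant 13.) The finite-dimensional Fredholm alternative says: either (I - K) is invertible, or ker(I - K) ≠ {0} and then range(I - K) = ker((I - K)^*)^⊥, with dim ker(I - K) = dim ker((I - K)^*). Since det(I - K) ≠ 0, 1 is not an eigenvalue of K and ker(I - K) = {0}, so we are in the first case: for every y there is a unique x = (I - K)^(-1) y. Explicitly, by the Sherman–Morrison formula, (I - u v^T)^(-1) = I + u v^T/(1 - v·u), i.e. (I - K)^(-1) = I + K/(13).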